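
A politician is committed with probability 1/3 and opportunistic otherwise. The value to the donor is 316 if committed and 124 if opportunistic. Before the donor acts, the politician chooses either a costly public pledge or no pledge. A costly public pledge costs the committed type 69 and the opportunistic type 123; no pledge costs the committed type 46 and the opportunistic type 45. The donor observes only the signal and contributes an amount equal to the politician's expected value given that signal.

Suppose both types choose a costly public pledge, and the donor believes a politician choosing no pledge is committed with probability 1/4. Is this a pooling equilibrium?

No

At the pooled signal (pledge) the donor holds the prior 1/3 and pays 1/3·316 + 2/3·124 = 188. Off-path (no pledge) belief 1/4 gives 1/4·316 + 3/4·124 = 172.
Committed: pledge gives 188 − 69 = 119; no pledge gives 172 − 46 = 126. Deviates. ✗
Opportunistic: pledge gives 188 − 123 = 65; no pledge gives 172 − 45 = 127. Deviates. ✗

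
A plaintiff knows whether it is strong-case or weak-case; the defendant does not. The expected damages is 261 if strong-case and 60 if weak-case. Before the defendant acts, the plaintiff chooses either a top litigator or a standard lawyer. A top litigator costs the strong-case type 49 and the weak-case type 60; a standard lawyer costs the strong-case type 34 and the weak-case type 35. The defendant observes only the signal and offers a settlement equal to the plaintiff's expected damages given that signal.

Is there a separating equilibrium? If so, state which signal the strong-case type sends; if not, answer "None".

None

Try strong-case → top litigator, weak-case → standard lawyer:
  If types separate, top litigator earns payment 261 and standard lawyer earns 60.
  Strong-case: top litigator gives 261 − 49 = 212; standard lawyer gives 60 − 34 = 26. No deviation. ✓
  Weak-case: standard lawyer gives 60 − 35 = 25; top litigator gives 261 − 60 = 201. Would deviate. ✗
Try strong-case → standard lawyer, weak-case → top litigator:
  If types separate, standard lawyer earns payment 261 and top litigator earns 60.
  Strong-case: standard lawyer gives 261 − 34 = 227; top litigator gives 60 − 49 = 11. No deviation. ✓
  Weak-case: top litigator gives 60 − 60 = 0; standard lawyer gives 261 − 35 = 226. Would deviate. ✗
Neither assignment is incentive-compatible.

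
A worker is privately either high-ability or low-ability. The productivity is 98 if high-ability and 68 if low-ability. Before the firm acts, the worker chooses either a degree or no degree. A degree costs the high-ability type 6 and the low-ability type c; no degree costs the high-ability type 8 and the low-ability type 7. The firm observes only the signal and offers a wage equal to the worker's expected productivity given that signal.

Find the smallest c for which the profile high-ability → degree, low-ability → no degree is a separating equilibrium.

37

Under separation: degree → high-ability (pays 98); no degree → low-ability (pays 68).
High-ability: 98 − 6 = 92 ≥ 68 − 8 = 60. Holds regardless of c. ✓
Low-ability: 68 − 7 ≥ 98 − c, so c ≥ 98 − 61 = 37.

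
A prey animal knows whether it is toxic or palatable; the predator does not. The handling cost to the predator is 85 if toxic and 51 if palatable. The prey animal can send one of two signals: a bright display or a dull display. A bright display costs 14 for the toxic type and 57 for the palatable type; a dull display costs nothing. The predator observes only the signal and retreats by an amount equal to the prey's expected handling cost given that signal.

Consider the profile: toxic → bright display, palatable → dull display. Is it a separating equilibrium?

Yes

If types separate, bright display earns payment 85 and dull display earns 51.
Toxic: bright display gives 85 − 14 = 71; dull display gives 51 − 0 = 51. No deviation. ✓
Palatable: dull display gives 51 − 0 = 51; bright display gives 85 − 57 = 28. No deviation. ✓
Both incentive constraints hold.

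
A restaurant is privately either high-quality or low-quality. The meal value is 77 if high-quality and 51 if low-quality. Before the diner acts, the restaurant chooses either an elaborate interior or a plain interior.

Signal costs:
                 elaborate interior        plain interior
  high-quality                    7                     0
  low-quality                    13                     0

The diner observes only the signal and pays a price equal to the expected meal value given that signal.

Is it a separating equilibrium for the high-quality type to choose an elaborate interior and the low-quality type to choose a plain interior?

Under separation the diner infers type exactly: elaborate interior → high-quality (pays 77), plain interior → low-quality (pays 51).
High-quality: elaborate interior gives 77 − 7 = 70; plain interior gives 51 − 0 = 51. No deviation. ✓
Low-quality: plain interior gives 51 − 0 = 51; elaborate interior gives 77 − 13 = 64. Would deviate. ✗

No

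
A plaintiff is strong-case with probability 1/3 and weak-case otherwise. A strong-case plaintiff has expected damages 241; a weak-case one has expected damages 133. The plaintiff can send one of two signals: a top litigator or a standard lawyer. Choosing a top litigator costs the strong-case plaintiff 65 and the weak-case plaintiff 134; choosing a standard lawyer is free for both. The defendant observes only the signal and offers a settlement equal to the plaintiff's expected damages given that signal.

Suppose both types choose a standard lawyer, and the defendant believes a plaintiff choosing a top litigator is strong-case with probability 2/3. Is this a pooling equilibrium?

Yes

At the pooled signal (standard lawyer) the defendant holds the prior 1/3 and pays 1/3·241 + 2/3·133 = 169. Off-path (top litigator) belief 2/3 gives 2/3·241 + 1/3·133 = 205.
Strong-case: standard lawyer gives 169 − 0 = 169; top litigator gives 205 − 65 = 140. Stays. ✓
Weak-case: standard lawyer gives 169 − 0 = 169; top litigator gives 205 − 134 = 71. Stays. ✓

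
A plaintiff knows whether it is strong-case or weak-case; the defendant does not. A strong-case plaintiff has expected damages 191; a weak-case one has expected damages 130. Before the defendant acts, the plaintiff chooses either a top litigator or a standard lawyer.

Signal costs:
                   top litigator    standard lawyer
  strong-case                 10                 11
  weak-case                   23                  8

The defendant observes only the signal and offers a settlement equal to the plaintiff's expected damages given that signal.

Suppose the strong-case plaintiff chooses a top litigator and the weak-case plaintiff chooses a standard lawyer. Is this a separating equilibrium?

If types separate, top litigator earns payment 191 and standard lawyer earns 130.
Strong-case: top litigator gives 191 − 10 = 181; standard lawyer gives 130 − 11 = 119. No deviation. ✓
Weak-case: standard lawyer gives 130 − 8 = 122; top litigator gives 191 − 23 = 168. Would deviate. ✗

No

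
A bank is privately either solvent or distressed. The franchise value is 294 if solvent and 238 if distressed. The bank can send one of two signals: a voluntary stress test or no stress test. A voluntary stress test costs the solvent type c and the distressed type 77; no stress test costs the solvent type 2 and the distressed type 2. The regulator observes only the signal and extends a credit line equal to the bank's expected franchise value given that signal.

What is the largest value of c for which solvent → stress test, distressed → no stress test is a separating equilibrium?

58

Under separation: stress test → solvent (pays 294); no stress test → distressed (pays 238).
Distressed: 238 − 2 = 236 ≥ 294 − 77 = 217. Holds regardless of c. ✓
Solvent: 294 − c ≥ 238 − 2, so c ≤ 294 − 236 = 58.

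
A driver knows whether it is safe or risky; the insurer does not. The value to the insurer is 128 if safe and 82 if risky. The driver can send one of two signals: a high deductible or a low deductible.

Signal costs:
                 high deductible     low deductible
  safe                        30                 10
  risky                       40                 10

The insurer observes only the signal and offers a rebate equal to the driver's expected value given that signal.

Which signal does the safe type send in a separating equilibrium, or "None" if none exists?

Try safe → high deductible, risky → low deductible:
  If types separate, high deductible earns payment 128 and low deductible earns 82.
  Safe: high deductible gives 128 − 30 = 98; low deductible gives 82 − 10 = 72. No deviation. ✓
  Risky: low deductible gives 82 − 10 = 72; high deductible gives 128 − 40 = 88. Would deviate. ✗
Try safe → low deductible, risky → high deductible:
  If types separate, low deductible earns payment 128 and high deductible earns 82.
  Safe: low deductible gives 128 − 10 = 118; high deductible gives 82 − 30 = 52. No deviation. ✓
  Risky: high deductible gives 82 − 40 = 42; low deductible gives 128 − 10 = 118. Would deviate. ✗
Neither assignment is incentive-compatible.

None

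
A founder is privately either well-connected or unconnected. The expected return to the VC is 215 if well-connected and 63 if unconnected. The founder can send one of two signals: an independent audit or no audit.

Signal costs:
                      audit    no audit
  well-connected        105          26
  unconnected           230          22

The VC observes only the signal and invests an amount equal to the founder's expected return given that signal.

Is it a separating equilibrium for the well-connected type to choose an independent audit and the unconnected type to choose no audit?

Under separation the VC infers type exactly: audit → well-connected (pays 215), no audit → unconnected (pays 63).
Well-connected: audit gives 215 − 105 = 110; no audit gives 63 − 26 = 37. No deviation. ✓
Unconnected: no audit gives 63 − 22 = 41; audit gives 215 − 230 = -15. No deviation. ✓
Neither type gains from mimicking the other.

Yes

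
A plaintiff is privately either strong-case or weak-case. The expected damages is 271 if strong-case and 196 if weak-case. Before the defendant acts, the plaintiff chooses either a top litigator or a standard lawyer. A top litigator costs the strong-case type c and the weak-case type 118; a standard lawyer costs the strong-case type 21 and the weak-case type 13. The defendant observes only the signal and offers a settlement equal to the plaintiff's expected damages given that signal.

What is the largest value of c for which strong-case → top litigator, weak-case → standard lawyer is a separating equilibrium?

Under separation: top litigator → strong-case (pays 271); standard lawyer → weak-case (pays 196).
Weak-case: 196 − 13 = 183 ≥ 271 − 118 = 153. Holds regardless of c. ✓
Strong-case: 271 − c ≥ 196 − 21, so c ≤ 271 − 175 = 96.

96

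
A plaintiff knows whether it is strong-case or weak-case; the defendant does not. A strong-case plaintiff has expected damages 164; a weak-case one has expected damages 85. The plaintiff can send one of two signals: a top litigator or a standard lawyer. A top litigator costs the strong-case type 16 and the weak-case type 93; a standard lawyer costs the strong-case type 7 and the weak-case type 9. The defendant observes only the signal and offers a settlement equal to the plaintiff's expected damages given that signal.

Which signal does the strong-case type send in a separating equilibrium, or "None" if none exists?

Try strong-case → top litigator, weak-case → standard lawyer:
  If types separate, top litigator earns payment 164 and standard lawyer earns 85.
  Strong-case: top litigator gives 164 − 16 = 148; standard lawyer gives 85 − 7 = 78. No deviation. ✓
  Weak-case: standard lawyer gives 85 − 9 = 76; top litigator gives 164 − 93 = 71. No deviation. ✓
Both hold — the strong-case type sends top litigator.

top litigator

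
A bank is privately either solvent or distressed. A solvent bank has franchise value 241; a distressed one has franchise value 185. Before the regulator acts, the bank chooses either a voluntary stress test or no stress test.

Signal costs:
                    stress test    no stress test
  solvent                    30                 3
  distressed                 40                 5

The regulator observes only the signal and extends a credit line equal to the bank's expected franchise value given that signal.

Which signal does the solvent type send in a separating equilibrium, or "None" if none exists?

None

Try solvent → stress test, distressed → no stress test:
  Under separation the regulator infers type exactly: stress test → solvent (pays 241), no stress test → distressed (pays 185).
  Solvent: stress test gives 241 − 30 = 211; no stress test gives 185 − 3 = 182. No deviation. ✓
  Distressed: no stress test gives 185 − 5 = 180; stress test gives 241 − 40 = 201. Would deviate. ✗
Try solvent → no stress test, distressed → stress test:
  Under separation the regulator infers type exactly: no stress test → solvent (pays 241), stress test → distressed (pays 185).
  Solvent: no stress test gives 241 − 3 = 238; stress test gives 185 − 30 = 155. No deviation. ✓
  Distressed: stress test gives 185 − 40 = 145; no stress test gives 241 − 5 = 236. Would deviate. ✗
Neither assignment is incentive-compatible.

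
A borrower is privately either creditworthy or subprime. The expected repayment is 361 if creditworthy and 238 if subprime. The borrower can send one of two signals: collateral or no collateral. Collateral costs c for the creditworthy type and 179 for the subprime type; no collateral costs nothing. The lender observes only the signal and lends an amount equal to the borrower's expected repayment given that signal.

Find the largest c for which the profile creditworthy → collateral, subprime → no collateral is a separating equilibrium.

Under separation: collateral → creditworthy (pays 361); no collateral → subprime (pays 238).
Subprime: 238 − 0 = 238 ≥ 361 − 179 = 182. Holds regardless of c. ✓
Creditworthy: 361 − c ≥ 238 − 0, so c ≤ 361 − 238 = 123.

123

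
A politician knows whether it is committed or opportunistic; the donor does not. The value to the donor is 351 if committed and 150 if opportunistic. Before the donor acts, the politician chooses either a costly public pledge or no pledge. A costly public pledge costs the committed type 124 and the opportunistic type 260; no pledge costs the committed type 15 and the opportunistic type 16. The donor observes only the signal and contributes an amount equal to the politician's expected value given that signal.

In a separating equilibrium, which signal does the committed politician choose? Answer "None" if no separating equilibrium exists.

pledge

Try committed → pledge, opportunistic → no pledge:
  If types separate, pledge earns payment 351 and no pledge earns 150.
  Committed: pledge gives 351 − 124 = 227; no pledge gives 150 − 15 = 135. No deviation. ✓
  Opportunistic: no pledge gives 150 − 16 = 134; pledge gives 351 − 260 = 91. No deviation. ✓
Both hold — the committed type sends pledge.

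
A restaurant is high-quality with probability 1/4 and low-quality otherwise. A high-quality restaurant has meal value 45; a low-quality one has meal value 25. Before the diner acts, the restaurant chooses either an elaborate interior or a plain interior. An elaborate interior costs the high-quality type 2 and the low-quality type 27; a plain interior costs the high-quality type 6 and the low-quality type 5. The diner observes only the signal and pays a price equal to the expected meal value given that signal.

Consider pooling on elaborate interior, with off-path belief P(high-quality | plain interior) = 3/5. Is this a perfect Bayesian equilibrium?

On the equilibrium path (elaborate interior) the diner holds the prior 1/4 and pays 1/4·45 + 3/4·25 = 30. Off-path (plain interior) belief 3/5 gives 3/5·45 + 2/5·25 = 37.
High-quality: elaborate interior gives 30 − 2 = 28; plain interior gives 37 − 6 = 31. Deviates. ✗
Low-quality: elaborate interior gives 30 − 27 = 3; plain interior gives 37 − 5 = 32. Deviates. ✗

No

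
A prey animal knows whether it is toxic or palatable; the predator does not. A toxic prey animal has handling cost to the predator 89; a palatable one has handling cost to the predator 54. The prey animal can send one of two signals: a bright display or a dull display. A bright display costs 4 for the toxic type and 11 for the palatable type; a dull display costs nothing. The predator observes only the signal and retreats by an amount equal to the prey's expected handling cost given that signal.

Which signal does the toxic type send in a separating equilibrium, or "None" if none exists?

Try toxic → bright display, palatable → dull display:
  If types separate, bright display earns payment 89 and dull display earns 54.
  Toxic: bright display gives 89 − 4 = 85; dull display gives 54 − 0 = 54. No deviation. ✓
  Palatable: dull display gives 54 − 0 = 54; bright display gives 89 − 11 = 78. Would deviate. ✗
Try toxic → dull display, palatable → bright display:
  If types separate, dull display earns payment 89 and bright display earns 54.
  Toxic: dull display gives 89 − 0 = 89; bright display gives 54 − 4 = 50. No deviation. ✓
  Palatable: bright display gives 54 − 11 = 43; dull display gives 89 − 0 = 89. Would deviate. ✗
Neither assignment is incentive-compatible.

None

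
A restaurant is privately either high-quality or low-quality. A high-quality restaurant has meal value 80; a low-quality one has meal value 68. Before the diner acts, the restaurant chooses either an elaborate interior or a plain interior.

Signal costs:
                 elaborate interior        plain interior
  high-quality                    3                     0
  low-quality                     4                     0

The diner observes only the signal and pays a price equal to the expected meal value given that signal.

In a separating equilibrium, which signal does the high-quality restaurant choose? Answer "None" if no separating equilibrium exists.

None

Try high-quality → elaborate interior, low-quality → plain interior:
  Under separation the diner infers type exactly: elaborate interior → high-quality (pays 80), plain interior → low-quality (pays 68).
  High-quality: elaborate interior gives 80 − 3 = 77; plain interior gives 68 − 0 = 68. No deviation. ✓
  Low-quality: plain interior gives 68 − 0 = 68; elaborate interior gives 80 − 4 = 76. Would deviate. ✗
Try high-quality → plain interior, low-quality → elaborate interior:
  Under separation the diner infers type exactly: plain interior → high-quality (pays 80), elaborate interior → low-quality (pays 68).
  High-quality: plain interior gives 80 − 0 = 80; elaborate interior gives 68 − 3 = 65. No deviation. ✓
  Low-quality: elaborate interior gives 68 − 4 = 64; plain interior gives 80 − 0 = 80. Would deviate. ✗
Neither assignment is incentive-compatible.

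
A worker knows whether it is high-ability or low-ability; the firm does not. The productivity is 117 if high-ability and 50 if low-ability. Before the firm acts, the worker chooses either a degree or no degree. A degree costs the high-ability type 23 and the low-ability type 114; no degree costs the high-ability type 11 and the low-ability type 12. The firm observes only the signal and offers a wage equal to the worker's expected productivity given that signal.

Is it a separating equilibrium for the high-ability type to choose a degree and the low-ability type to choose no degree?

Under separation the firm infers type exactly: degree → high-ability (pays 117), no degree → low-ability (pays 50).
High-ability: degree gives 117 − 23 = 94; no degree gives 50 − 11 = 39. No deviation. ✓
Low-ability: no degree gives 50 − 12 = 38; degree gives 117 − 114 = 3. No deviation. ✓
Neither type gains from mimicking the other.

Yes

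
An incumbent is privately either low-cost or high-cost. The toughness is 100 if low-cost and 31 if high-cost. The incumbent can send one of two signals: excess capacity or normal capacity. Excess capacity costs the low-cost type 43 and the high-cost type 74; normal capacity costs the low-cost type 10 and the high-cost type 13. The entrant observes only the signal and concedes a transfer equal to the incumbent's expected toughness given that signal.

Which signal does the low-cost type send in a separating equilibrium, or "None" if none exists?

Try low-cost → excess capacity, high-cost → normal capacity:
  If types separate, excess capacity earns payment 100 and normal capacity earns 31.
  Low-cost: excess capacity gives 100 − 43 = 57; normal capacity gives 31 − 10 = 21. No deviation. ✓
  High-cost: normal capacity gives 31 − 13 = 18; excess capacity gives 100 − 74 = 26. Would deviate. ✗
Try low-cost → normal capacity, high-cost → excess capacity:
  If types separate, normal capacity earns payment 100 and excess capacity earns 31.
  Low-cost: normal capacity gives 100 − 10 = 90; excess capacity gives 31 − 43 = -12. No deviation. ✓
  High-cost: excess capacity gives 31 − 74 = -43; normal capacity gives 100 − 13 = 87. Would deviate. ✗
Neither assignment is incentive-compatible.

None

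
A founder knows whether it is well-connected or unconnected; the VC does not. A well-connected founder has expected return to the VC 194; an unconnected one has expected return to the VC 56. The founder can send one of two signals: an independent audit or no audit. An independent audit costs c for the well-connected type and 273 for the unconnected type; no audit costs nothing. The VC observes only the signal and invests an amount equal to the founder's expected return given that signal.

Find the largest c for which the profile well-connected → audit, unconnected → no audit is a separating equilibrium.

Under separation: audit → well-connected (pays 194); no audit → unconnected (pays 56).
Unconnected: 56 − 0 = 56 ≥ 194 − 273 = -79. Holds regardless of c. ✓
Well-connected: 194 − c ≥ 56 − 0, so c ≤ 194 − 56 = 138.

138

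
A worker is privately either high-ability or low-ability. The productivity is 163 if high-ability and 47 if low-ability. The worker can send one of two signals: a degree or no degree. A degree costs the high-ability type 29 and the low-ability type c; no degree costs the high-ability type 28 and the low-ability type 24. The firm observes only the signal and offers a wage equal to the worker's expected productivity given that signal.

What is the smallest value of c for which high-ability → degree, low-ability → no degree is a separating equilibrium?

140

Under separation: degree → high-ability (pays 163); no degree → low-ability (pays 47).
High-ability: 163 − 29 = 134 ≥ 47 − 28 = 19. Holds regardless of c. ✓
Low-ability: 47 − 24 ≥ 163 − c, so c ≥ 163 − 23 = 140.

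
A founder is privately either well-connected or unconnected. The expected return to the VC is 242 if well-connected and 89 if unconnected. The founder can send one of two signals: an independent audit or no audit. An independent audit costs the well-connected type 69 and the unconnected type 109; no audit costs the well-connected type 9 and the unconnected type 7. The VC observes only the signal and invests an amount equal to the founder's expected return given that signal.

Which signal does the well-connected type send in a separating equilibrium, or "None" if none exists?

None

Try well-connected → audit, unconnected → no audit:
  If types separate, audit earns payment 242 and no audit earns 89.
  Well-connected: audit gives 242 − 69 = 173; no audit gives 89 − 9 = 80. No deviation. ✓
  Unconnected: no audit gives 89 − 7 = 82; audit gives 242 − 109 = 133. Would deviate. ✗
Try well-connected → no audit, unconnected → audit:
  If types separate, no audit earns payment 242 and audit earns 89.
  Well-connected: no audit gives 242 − 9 = 233; audit gives 89 − 69 = 20. No deviation. ✓
  Unconnected: audit gives 89 − 109 = -20; no audit gives 242 − 7 = 235. Would deviate. ✗
Neither assignment is incentive-compatible.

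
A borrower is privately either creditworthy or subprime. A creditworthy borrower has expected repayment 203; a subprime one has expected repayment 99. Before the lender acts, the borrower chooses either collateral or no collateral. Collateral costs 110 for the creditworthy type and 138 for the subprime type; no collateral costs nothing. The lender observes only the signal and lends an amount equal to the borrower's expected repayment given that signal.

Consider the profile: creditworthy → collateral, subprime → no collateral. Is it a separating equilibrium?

If types separate, collateral earns payment 203 and no collateral earns 99.
Creditworthy: collateral gives 203 − 110 = 93; no collateral gives 99 − 0 = 99. Would deviate. ✗
Subprime: no collateral gives 99 − 0 = 99; collateral gives 203 − 138 = 65. No deviation. ✓

No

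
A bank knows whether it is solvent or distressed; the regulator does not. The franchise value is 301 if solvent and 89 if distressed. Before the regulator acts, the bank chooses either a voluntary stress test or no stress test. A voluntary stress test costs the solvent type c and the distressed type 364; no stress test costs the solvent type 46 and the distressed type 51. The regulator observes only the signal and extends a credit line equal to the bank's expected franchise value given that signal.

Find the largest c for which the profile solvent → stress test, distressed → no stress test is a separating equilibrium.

Under separation: stress test → solvent (pays 301); no stress test → distressed (pays 89).
Distressed: 89 − 51 = 38 ≥ 301 − 364 = -63. Holds regardless of c. ✓
Solvent: 301 − c ≥ 89 − 46, so c ≤ 301 − 43 = 258.

258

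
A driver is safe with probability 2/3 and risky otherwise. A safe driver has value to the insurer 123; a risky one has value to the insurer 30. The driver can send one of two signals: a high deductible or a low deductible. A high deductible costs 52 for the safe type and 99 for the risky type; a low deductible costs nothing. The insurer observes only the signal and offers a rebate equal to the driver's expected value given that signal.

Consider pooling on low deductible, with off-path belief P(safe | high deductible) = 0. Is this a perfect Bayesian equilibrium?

At the pooled signal (low deductible) the insurer holds the prior 2/3 and pays 2/3·123 + 1/3·30 = 92. Off-path (high deductible) belief 0 gives 0·123 + 1·30 = 30.
Safe: low deductible gives 92 − 0 = 92; high deductible gives 30 − 52 = -22. Stays. ✓
Risky: low deductible gives 92 − 0 = 92; high deductible gives 30 − 99 = -69. Stays. ✓

Yes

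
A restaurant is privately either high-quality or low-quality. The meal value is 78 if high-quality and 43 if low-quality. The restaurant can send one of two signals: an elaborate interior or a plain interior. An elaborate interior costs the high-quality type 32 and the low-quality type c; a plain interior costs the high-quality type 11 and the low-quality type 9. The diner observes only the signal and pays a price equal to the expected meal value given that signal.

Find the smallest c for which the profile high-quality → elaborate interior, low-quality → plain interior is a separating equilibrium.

44

Under separation: elaborate interior → high-quality (pays 78); plain interior → low-quality (pays 43).
High-quality: 78 − 32 = 46 ≥ 43 − 11 = 32. Holds regardless of c. ✓
Low-quality: 43 − 9 ≥ 78 − c, so c ≥ 78 − 34 = 44.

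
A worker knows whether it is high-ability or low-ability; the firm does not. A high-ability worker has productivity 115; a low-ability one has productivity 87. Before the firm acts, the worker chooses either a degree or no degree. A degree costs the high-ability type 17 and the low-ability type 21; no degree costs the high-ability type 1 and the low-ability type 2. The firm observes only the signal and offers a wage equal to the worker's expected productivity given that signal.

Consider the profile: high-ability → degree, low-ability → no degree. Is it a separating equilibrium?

No

If types separate, degree earns payment 115 and no degree earns 87.
High-ability: degree gives 115 − 17 = 98; no degree gives 87 − 1 = 86. No deviation. ✓
Low-ability: no degree gives 87 − 2 = 85; degree gives 115 − 21 = 94. Would deviate. ✗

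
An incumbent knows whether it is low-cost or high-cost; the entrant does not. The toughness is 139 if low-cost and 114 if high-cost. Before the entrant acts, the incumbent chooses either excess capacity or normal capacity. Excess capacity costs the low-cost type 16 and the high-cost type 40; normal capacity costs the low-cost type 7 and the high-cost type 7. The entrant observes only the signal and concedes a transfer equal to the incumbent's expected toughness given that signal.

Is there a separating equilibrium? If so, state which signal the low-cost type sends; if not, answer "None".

Try low-cost → excess capacity, high-cost → normal capacity:
  If types separate, excess capacity earns payment 139 and normal capacity earns 114.
  Low-cost: excess capacity gives 139 − 16 = 123; normal capacity gives 114 − 7 = 107. No deviation. ✓
  High-cost: normal capacity gives 114 − 7 = 107; excess capacity gives 139 − 40 = 99. No deviation. ✓
Both hold — the low-cost type sends excess capacity.

excess capacity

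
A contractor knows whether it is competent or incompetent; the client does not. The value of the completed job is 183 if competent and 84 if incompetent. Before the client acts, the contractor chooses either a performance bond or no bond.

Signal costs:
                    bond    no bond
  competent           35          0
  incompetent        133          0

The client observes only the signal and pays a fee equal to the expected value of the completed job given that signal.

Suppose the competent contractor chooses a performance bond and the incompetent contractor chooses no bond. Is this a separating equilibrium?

If types separate, bond earns payment 183 and no bond earns 84.
Competent: bond gives 183 − 35 = 148; no bond gives 84 − 0 = 84. No deviation. ✓
Incompetent: no bond gives 84 − 0 = 84; bond gives 183 − 133 = 50. No deviation. ✓
Both incentive constraints hold.

Yes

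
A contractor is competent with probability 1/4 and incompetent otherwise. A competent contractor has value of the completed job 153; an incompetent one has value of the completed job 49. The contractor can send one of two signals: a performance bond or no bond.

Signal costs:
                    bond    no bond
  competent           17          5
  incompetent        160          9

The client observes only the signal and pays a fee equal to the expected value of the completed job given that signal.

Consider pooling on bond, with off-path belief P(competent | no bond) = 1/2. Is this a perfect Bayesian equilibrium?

No

On the equilibrium path (bond) the client holds the prior 1/4 and pays 1/4·153 + 3/4·49 = 75. Off-path (no bond) belief 1/2 gives 1/2·153 + 1/2·49 = 101.
Competent: bond gives 75 − 17 = 58; no bond gives 101 − 5 = 96. Deviates. ✗
Incompetent: bond gives 75 − 160 = -85; no bond gives 101 − 9 = 92. Deviates. ✗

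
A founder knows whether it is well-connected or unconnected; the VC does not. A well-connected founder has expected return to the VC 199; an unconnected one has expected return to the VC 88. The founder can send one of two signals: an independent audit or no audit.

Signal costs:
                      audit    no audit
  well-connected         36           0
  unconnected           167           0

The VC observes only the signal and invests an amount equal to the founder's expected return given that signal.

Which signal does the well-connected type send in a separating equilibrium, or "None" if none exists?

Try well-connected → audit, unconnected → no audit:
  If types separate, audit earns payment 199 and no audit earns 88.
  Well-connected: audit gives 199 − 36 = 163; no audit gives 88 − 0 = 88. No deviation. ✓
  Unconnected: no audit gives 88 − 0 = 88; audit gives 199 − 167 = 32. No deviation. ✓
Both hold — the well-connected type sends audit.

audit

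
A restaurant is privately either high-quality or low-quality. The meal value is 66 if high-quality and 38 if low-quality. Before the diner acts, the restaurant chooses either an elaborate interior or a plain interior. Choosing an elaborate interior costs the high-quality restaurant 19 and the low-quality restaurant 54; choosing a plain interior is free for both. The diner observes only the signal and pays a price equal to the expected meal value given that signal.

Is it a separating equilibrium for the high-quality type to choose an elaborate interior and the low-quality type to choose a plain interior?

Yes

If types separate, elaborate interior earns payment 66 and plain interior earns 38.
High-quality: elaborate interior gives 66 − 19 = 47; plain interior gives 38 − 0 = 38. No deviation. ✓
Low-quality: plain interior gives 38 − 0 = 38; elaborate interior gives 66 − 54 = 12. No deviation. ✓
Both incentive constraints hold.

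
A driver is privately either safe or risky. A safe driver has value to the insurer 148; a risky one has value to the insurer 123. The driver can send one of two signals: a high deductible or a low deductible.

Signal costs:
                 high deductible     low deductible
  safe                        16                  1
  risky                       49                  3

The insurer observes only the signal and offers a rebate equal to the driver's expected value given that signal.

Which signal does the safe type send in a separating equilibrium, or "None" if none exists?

high deductible

Try safe → high deductible, risky → low deductible:
  If types separate, high deductible earns payment 148 and low deductible earns 123.
  Safe: high deductible gives 148 − 16 = 132; low deductible gives 123 − 1 = 122. No deviation. ✓
  Risky: low deductible gives 123 − 3 = 120; high deductible gives 148 − 49 = 99. No deviation. ✓
Both hold — the safe type sends high deductible.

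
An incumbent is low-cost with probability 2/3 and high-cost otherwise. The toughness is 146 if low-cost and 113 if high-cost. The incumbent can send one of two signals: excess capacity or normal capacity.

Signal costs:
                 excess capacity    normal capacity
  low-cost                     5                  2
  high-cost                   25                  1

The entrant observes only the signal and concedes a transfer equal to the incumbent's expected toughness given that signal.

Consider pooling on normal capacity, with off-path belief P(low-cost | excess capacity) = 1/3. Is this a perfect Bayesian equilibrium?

Yes

On the equilibrium path (normal capacity) the entrant holds the prior 2/3 and pays 2/3·146 + 1/3·113 = 135. Off-path (excess capacity) belief 1/3 gives 1/3·146 + 2/3·113 = 124.
Low-cost: normal capacity gives 135 − 2 = 133; excess capacity gives 124 − 5 = 119. Stays. ✓
High-cost: normal capacity gives 135 − 1 = 134; excess capacity gives 124 − 25 = 99. Stays. ✓
Beliefs are Bayes-consistent on-path and both types best-respond.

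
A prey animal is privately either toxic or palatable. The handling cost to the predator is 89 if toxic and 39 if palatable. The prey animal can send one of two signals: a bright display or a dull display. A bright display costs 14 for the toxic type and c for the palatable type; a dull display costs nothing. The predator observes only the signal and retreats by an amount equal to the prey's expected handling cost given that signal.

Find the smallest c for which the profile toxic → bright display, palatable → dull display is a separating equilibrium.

50

Under separation: bright display → toxic (pays 89); dull display → palatable (pays 39).
Toxic: 89 − 14 = 75 ≥ 39 − 0 = 39. Holds regardless of c. ✓
Palatable: 39 − 0 ≥ 89 − c, so c ≥ 89 − 39 = 50.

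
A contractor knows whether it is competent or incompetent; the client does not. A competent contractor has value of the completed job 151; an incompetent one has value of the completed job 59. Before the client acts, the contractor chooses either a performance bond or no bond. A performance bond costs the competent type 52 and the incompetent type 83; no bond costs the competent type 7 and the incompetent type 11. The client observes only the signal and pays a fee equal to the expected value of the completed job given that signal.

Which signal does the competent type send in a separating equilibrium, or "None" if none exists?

Try competent → bond, incompetent → no bond:
  If types separate, bond earns payment 151 and no bond earns 59.
  Competent: bond gives 151 − 52 = 99; no bond gives 59 − 7 = 52. No deviation. ✓
  Incompetent: no bond gives 59 − 11 = 48; bond gives 151 − 83 = 68. Would deviate. ✗
Try competent → no bond, incompetent → bond:
  If types separate, no bond earns payment 151 and bond earns 59.
  Competent: no bond gives 151 − 7 = 144; bond gives 59 − 52 = 7. No deviation. ✓
  Incompetent: bond gives 59 − 83 = -24; no bond gives 151 − 11 = 140. Would deviate. ✗
Neither assignment is incentive-compatible.

None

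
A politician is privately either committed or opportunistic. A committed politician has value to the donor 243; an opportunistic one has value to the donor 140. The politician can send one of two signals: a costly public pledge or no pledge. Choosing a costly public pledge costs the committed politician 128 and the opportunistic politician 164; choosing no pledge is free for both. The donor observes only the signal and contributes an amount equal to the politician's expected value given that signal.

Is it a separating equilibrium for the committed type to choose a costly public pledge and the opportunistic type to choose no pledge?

Under separation the donor infers type exactly: pledge → committed (pays 243), no pledge → opportunistic (pays 140).
Committed: pledge gives 243 − 128 = 115; no pledge gives 140 − 0 = 140. Would deviate. ✗
Opportunistic: no pledge gives 140 − 0 = 140; pledge gives 243 − 164 = 79. No deviation. ✓

No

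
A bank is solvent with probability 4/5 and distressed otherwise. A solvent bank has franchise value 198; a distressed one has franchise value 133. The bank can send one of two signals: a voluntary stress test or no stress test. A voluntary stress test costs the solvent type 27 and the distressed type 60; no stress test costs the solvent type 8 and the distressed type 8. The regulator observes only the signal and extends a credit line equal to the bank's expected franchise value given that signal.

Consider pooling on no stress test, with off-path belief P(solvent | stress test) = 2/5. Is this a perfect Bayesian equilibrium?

Yes

At the pooled signal (no stress test) the regulator holds the prior 4/5 and pays 4/5·198 + 1/5·133 = 185. Off-path (stress test) belief 2/5 gives 2/5·198 + 3/5·133 = 159.
Solvent: no stress test gives 185 − 8 = 177; stress test gives 159 − 27 = 132. Stays. ✓
Distressed: no stress test gives 185 − 8 = 177; stress test gives 159 − 60 = 99. Stays. ✓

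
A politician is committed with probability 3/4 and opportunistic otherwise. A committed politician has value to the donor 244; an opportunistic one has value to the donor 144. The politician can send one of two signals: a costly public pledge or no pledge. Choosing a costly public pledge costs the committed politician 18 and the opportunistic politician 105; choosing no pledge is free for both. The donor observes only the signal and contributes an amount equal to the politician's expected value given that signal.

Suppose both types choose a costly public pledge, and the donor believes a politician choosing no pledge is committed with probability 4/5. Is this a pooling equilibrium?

No

At the pooled signal (pledge) the donor holds the prior 3/4 and pays 3/4·244 + 1/4·144 = 219. Off-path (no pledge) belief 4/5 gives 4/5·244 + 1/5·144 = 224.
Committed: pledge gives 219 − 18 = 201; no pledge gives 224 − 0 = 224. Deviates. ✗
Opportunistic: pledge gives 219 − 105 = 114; no pledge gives 224 − 0 = 224. Deviates. ✗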